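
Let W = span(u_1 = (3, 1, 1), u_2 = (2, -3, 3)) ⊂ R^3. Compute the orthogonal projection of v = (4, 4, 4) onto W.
proj_W(v) = (556/103, 244/103, 148/103)

Set up U = [u_1 | ... | u_2] ∈ R^(3×2). The projector onto W = col(U) is P = U (U^T U)^(-1) U^T.
Compute U^T U =
  [11, 6]
  [6, 22],
and U^T v = (20, 8).
Solve U^T U · c = U^T v for the coefficients: c = (196/103, -16/103). The projection is proj_W(v) = U c.
Check: (v - proj_W(v)) · u_1 = 0  (should be 0).
Check: (v - proj_W(v)) · u_2 = 0  (should be 0).
Result: proj_W(v) = (556/103, 244/103, 148/103).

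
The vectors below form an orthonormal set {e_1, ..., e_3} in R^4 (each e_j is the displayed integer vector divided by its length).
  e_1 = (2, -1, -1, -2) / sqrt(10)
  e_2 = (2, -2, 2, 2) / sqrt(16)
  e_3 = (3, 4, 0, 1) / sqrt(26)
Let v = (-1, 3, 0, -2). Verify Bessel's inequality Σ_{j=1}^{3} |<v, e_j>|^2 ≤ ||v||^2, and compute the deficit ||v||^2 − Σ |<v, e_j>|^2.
Σ |<v, e_j>|^2 = 714/65; ||v||^2 = 14; deficit = 196/65

Write each e_j = u_j / sqrt(<u_j, u_j>) where u_j is the displayed integer vector. Then <v, e_j> = <v, u_j> / sqrt(<u_j, u_j>), so |<v, e_j>|^2 = <v, u_j>^2 / <u_j, u_j>.
Coefficients: <v, e_1> = -1/sqrt(10), <v, e_2> = -12/sqrt(16), <v, e_3> = 7/sqrt(26).
Square and sum: Σ |<v, e_j>|^2 = 714/65.
Compute ||v||^2 = v·v = 14.
Deficit = 14 − 714/65 = 196/65 ≥ 0, confirming Bessel's inequality. (The deficit equals ||v − Σ <v,e_j> e_j||^2, the squared distance from v to span{e_j}.)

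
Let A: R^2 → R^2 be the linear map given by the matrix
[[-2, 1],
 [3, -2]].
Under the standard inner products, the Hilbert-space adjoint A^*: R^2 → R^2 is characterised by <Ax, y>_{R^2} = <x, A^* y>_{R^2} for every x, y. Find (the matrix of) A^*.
A^* = A^T =
[[-2, 3],
 [1, -2]]

For real matrices with standard dot products, the defining identity <Ax, y> = <x, A^* y> gives (Ax)^T y = x^T (A^*) y, i.e. x^T A^T y = x^T (A^*) y. Since this holds for all x, y, we must have A^* = A^T. Therefore
A^* =
[[-2, 3],
 [1, -2]].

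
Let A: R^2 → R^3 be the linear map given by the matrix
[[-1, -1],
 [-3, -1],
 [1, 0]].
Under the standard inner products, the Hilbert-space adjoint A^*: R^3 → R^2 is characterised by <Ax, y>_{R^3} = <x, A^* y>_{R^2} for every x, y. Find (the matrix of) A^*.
A^* = A^T =
[[-1, -3, 1],
 [-1, -1, 0]]

For real matrices with standard dot products, the defining identity <Ax, y> = <x, A^* y> gives (Ax)^T y = x^T (A^*) y, i.e. x^T A^T y = x^T (A^*) y. Since this holds for all x, y, we must have A^* = A^T. Therefore
A^* =
[[-1, -3, 1],
 [-1, -1, 0]].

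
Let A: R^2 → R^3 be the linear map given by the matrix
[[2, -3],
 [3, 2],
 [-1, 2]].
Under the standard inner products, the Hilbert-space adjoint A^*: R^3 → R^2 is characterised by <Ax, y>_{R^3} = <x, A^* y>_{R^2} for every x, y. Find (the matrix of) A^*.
A^* = A^T =
[[2, 3, -1],
 [-3, 2, 2]]

For real matrices with standard dot products, the defining identity <Ax, y> = <x, A^* y> gives (Ax)^T y = x^T (A^*) y, i.e. x^T A^T y = x^T (A^*) y. Since this holds for all x, y, we must have A^* = A^T. Therefore
A^* =
[[2, 3, -1],
 [-3, 2, 2]].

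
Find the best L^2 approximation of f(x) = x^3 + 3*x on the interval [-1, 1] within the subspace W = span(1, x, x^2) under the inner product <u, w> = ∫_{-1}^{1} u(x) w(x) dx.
g(x) = 18*x/5

The best approximation g ∈ W is the orthogonal projection of f onto W. Writing g = a_0 + a_1 x + a_2 x^2, the coefficients solve the normal equations G · a = b where
  G_{ij} = <φ_i, φ_j> and b_i = <f, φ_i>, with φ_0 = 1, φ_1 = x, φ_2 = x^2.
G =
  [2, 0, 2/3]
  [0, 2/3, 0]
  [2/3, 0, 2/5],
b = (0, 12/5, 0).
Solving gives a_0 = 0, a_1 = 18/5, a_2 = 0, so
  g(x) = 18*x/5.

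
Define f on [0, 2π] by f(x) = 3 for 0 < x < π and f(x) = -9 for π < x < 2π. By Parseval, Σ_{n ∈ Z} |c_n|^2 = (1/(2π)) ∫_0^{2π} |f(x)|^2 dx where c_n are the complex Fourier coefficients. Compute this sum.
Σ |c_n|^2 = 45

Parseval equates the L^2 energy of f (normalised by 1/(2π)) with the ℓ^2 sum of its Fourier coefficients: (1/(2π)) ∫_0^{2π} |f|^2 = Σ |c_n|^2.
Compute the left side: (1/(2π)) [∫_0^π 3^2 dx + ∫_π^{2π} (-9)^2 dx] = (1/(2π)) · (9π + 81π) = (9 + 81)/2 = 45.
So Σ_{n ∈ Z} |c_n|^2 = 45.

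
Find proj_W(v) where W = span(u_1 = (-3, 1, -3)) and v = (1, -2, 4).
proj_W(v) = (51/19, -17/19, 51/19)

Set up U = [u_1 | ... | u_1] ∈ R^(3×1). The projector onto W = col(U) is P = U (U^T U)^(-1) U^T.
Compute U^T U =
  [19],
and U^T v = (-17).
Solve U^T U · c = U^T v for the coefficients: c = (-17/19). The projection is proj_W(v) = U c.
Check: (v - proj_W(v)) · u_1 = 0  (should be 0).
Result: proj_W(v) = (51/19, -17/19, 51/19).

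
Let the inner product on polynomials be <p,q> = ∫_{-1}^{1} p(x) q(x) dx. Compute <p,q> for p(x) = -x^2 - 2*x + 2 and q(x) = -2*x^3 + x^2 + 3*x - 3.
<p,q> = -172/15

Expand the product: p(x)·q(x) = 2*x^5 + 3*x^4 - 9*x^3 - x^2 + 12*x - 6.
∫_{-1}^{1} of each monomial x^k gives [2/(k+1) if k even, 0 if k odd]. Integrating term-by-term (or equivalently evaluating the antiderivative F(x) = x^6/3 + 3*x^5/5 - 9*x^4/4 - x^3/3 + 6*x^2 - 6*x at the endpoints):
  F(1) − F(−1) = -33/20 − (589/60) = -172/15.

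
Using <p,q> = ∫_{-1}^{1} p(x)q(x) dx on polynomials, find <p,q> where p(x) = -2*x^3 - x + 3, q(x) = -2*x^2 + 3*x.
<p,q> = -42/5

Expand the product: p(x)·q(x) = 4*x^5 - 6*x^4 + 2*x^3 - 9*x^2 + 9*x.
∫_{-1}^{1} of each monomial x^k gives [2/(k+1) if k even, 0 if k odd]. Integrating term-by-term (or equivalently evaluating the antiderivative F(x) = 2*x^6/3 - 6*x^5/5 + x^4/2 - 3*x^3 + 9*x^2/2 at the endpoints):
  F(1) − F(−1) = 22/15 − (148/15) = -42/5.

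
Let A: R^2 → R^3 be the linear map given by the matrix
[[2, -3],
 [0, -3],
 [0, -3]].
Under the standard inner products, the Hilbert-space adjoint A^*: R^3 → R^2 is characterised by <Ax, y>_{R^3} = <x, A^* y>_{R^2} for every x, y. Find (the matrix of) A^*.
A^* = A^T =
[[2, 0, 0],
 [-3, -3, -3]]

For real matrices with standard dot products, the defining identity <Ax, y> = <x, A^* y> gives (Ax)^T y = x^T (A^*) y, i.e. x^T A^T y = x^T (A^*) y. Since this holds for all x, y, we must have A^* = A^T. Therefore
A^* =
[[2, 0, 0],
 [-3, -3, -3]].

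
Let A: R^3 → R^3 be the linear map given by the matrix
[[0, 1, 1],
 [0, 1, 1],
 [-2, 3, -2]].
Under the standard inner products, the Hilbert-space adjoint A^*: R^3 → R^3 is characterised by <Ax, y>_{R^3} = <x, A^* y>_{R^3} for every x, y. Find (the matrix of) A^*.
A^* = A^T =
[[0, 0, -2],
 [1, 1, 3],
 [1, 1, -2]]

For real matrices with standard dot products, the defining identity <Ax, y> = <x, A^* y> gives (Ax)^T y = x^T (A^*) y, i.e. x^T A^T y = x^T (A^*) y. Since this holds for all x, y, we must have A^* = A^T. Therefore
A^* =
[[0, 0, -2],
 [1, 1, 3],
 [1, 1, -2]].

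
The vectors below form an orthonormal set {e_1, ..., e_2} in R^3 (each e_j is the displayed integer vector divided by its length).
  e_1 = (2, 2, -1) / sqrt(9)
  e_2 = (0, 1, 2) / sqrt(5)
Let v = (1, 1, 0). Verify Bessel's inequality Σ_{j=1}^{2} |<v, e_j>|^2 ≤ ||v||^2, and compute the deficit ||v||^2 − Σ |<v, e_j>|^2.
Σ |<v, e_j>|^2 = 89/45; ||v||^2 = 2; deficit = 1/45

Write each e_j = u_j / sqrt(<u_j, u_j>) where u_j is the displayed integer vector. Then <v, e_j> = <v, u_j> / sqrt(<u_j, u_j>), so |<v, e_j>|^2 = <v, u_j>^2 / <u_j, u_j>.
Coefficients: <v, e_1> = 4/sqrt(9), <v, e_2> = 1/sqrt(5).
Square and sum: Σ |<v, e_j>|^2 = 89/45.
Compute ||v||^2 = v·v = 2.
Deficit = 2 − 89/45 = 1/45 ≥ 0, confirming Bessel's inequality. (The deficit equals ||v − Σ <v,e_j> e_j||^2, the squared distance from v to span{e_j}.)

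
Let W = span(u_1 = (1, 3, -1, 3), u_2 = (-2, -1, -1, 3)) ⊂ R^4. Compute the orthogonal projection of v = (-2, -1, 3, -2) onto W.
proj_W(v) = (-34/55, -112/55, 8/11, -24/11)

Set up U = [u_1 | ... | u_2] ∈ R^(4×2). The projector onto W = col(U) is P = U (U^T U)^(-1) U^T.
Compute U^T U =
  [20, 5]
  [5, 15],
and U^T v = (-14, -4).
Solve U^T U · c = U^T v for the coefficients: c = (-38/55, -2/55). The projection is proj_W(v) = U c.
Check: (v - proj_W(v)) · u_1 = 0  (should be 0).
Check: (v - proj_W(v)) · u_2 = 0  (should be 0).
Result: proj_W(v) = (-34/55, -112/55, 8/11, -24/11).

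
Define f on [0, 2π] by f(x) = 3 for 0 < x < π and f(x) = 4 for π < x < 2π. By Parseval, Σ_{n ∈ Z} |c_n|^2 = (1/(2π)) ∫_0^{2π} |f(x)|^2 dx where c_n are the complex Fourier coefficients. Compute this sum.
Σ |c_n|^2 = 25/2

Parseval equates the L^2 energy of f (normalised by 1/(2π)) with the ℓ^2 sum of its Fourier coefficients: (1/(2π)) ∫_0^{2π} |f|^2 = Σ |c_n|^2.
Compute the left side: (1/(2π)) [∫_0^π 3^2 dx + ∫_π^{2π} 4^2 dx] = (1/(2π)) · (9π + 16π) = (9 + 16)/2 = 25/2.
So Σ_{n ∈ Z} |c_n|^2 = 25/2.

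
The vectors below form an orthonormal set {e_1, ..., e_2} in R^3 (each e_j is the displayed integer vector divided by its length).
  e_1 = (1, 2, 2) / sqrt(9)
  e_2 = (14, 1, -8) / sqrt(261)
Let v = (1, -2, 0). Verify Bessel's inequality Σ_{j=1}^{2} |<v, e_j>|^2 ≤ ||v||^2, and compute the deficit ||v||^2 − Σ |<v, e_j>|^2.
Σ |<v, e_j>|^2 = 45/29; ||v||^2 = 5; deficit = 100/29

Write each e_j = u_j / sqrt(<u_j, u_j>) where u_j is the displayed integer vector. Then <v, e_j> = <v, u_j> / sqrt(<u_j, u_j>), so |<v, e_j>|^2 = <v, u_j>^2 / <u_j, u_j>.
Coefficients: <v, e_1> = -3/sqrt(9), <v, e_2> = 12/sqrt(261).
Square and sum: Σ |<v, e_j>|^2 = 45/29.
Compute ||v||^2 = v·v = 5.
Deficit = 5 − 45/29 = 100/29 ≥ 0, confirming Bessel's inequality. (The deficit equals ||v − Σ <v,e_j> e_j||^2, the squared distance from v to span{e_j}.)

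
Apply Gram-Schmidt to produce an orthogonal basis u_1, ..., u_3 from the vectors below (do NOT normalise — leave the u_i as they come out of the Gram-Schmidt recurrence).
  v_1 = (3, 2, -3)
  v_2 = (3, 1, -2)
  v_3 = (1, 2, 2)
Orthogonal basis:
  u_1 = (3, 2, -3)
  u_2 = (15/22, -6/11, 7/22)
  u_3 = (13/19, 39/19, 39/19)

Apply the Gram-Schmidt recurrence
  u_1 = v_1
  u_i = v_i − Σ_{j<i} ((v_i · u_j) / (u_j · u_j)) · u_j.

Step by step this gives:
  u_1 = (3, 2, -3)
  u_2 = (15/22, -6/11, 7/22)
  u_3 = (13/19, 39/19, 39/19)

Orthogonality check:
  u_2 · u_1 = 0 (should be 0)
  u_3 · u_1 = 0 (should be 0)
  u_3 · u_2 = 0 (should be 0)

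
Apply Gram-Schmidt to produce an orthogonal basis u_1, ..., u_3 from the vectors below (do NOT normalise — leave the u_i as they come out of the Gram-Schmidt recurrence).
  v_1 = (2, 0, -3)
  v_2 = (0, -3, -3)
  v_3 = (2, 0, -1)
Orthogonal basis:
  u_1 = (2, 0, -3)
  u_2 = (-18/13, -3, -12/13)
  u_3 = (12/17, -8/17, 8/17)

Apply the Gram-Schmidt recurrence
  u_1 = v_1
  u_i = v_i − Σ_{j<i} ((v_i · u_j) / (u_j · u_j)) · u_j.

Step by step this gives:
  u_1 = (2, 0, -3)
  u_2 = (-18/13, -3, -12/13)
  u_3 = (12/17, -8/17, 8/17)

Orthogonality check:
  u_2 · u_1 = 0 (should be 0)
  u_3 · u_1 = 0 (should be 0)
  u_3 · u_2 = 0 (should be 0)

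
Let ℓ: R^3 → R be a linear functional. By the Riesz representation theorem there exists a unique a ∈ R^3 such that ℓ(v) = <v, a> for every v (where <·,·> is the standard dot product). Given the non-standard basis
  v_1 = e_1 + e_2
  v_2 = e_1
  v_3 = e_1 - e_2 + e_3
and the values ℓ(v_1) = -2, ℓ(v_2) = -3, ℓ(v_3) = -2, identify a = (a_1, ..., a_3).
a = (-3, 1, 2)

Write a = (a_1, ..., a_3) in the standard basis. For each basis vector v_i, ℓ(v_i) = <v_i, a> is a linear equation in the a_j's. Collect the n equations into a matrix system V a = ℓ, where row i of V is v_i (expressed in the standard basis). Since V is invertible (lower-triangular with 1s on the diagonal, up to permutation), solve by back-substitution:
  V =
[[1, 1, 0],
 [1, 0, 0],
 [1, -1, 1]]
  V a = (-2, -3, -2)
Solving gives a = (-3, 1, 2).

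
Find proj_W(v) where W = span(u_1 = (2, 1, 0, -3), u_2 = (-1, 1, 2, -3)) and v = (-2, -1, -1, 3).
proj_W(v) = (-116/73, -79/73, -28/73, 237/73)

Set up U = [u_1 | ... | u_2] ∈ R^(4×2). The projector onto W = col(U) is P = U (U^T U)^(-1) U^T.
Compute U^T U =
  [14, 8]
  [8, 15],
and U^T v = (-14, -10).
Solve U^T U · c = U^T v for the coefficients: c = (-65/73, -14/73). The projection is proj_W(v) = U c.
Check: (v - proj_W(v)) · u_1 = 0  (should be 0).
Check: (v - proj_W(v)) · u_2 = 0  (should be 0).
Result: proj_W(v) = (-116/73, -79/73, -28/73, 237/73).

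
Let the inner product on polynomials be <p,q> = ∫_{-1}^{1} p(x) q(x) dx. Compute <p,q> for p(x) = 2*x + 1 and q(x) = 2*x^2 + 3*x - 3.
<p,q> = -2/3

Expand the product: p(x)·q(x) = 4*x^3 + 8*x^2 - 3*x - 3.
∫_{-1}^{1} of each monomial x^k gives [2/(k+1) if k even, 0 if k odd]. Integrating term-by-term (or equivalently evaluating the antiderivative F(x) = x^4 + 8*x^3/3 - 3*x^2/2 - 3*x at the endpoints):
  F(1) − F(−1) = -5/6 − (-1/6) = -2/3.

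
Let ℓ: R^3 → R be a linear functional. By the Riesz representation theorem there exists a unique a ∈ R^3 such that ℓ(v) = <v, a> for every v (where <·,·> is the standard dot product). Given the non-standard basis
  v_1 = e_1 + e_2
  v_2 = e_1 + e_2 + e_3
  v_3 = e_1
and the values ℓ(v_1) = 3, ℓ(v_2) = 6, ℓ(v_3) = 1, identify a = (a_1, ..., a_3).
a = (1, 2, 3)

Write a = (a_1, ..., a_3) in the standard basis. For each basis vector v_i, ℓ(v_i) = <v_i, a> is a linear equation in the a_j's. Collect the n equations into a matrix system V a = ℓ, where row i of V is v_i (expressed in the standard basis). Since V is invertible (lower-triangular with 1s on the diagonal, up to permutation), solve by back-substitution:
  V =
[[1, 1, 0],
 [1, 1, 1],
 [1, 0, 0]]
  V a = (3, 6, 1)
Solving gives a = (1, 2, 3).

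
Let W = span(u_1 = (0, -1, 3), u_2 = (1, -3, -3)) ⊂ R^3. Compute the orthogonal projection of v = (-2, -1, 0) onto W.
proj_W(v) = (8/77, -73/154, 27/154)

Set up U = [u_1 | ... | u_2] ∈ R^(3×2). The projector onto W = col(U) is P = U (U^T U)^(-1) U^T.
Compute U^T U =
  [10, -6]
  [-6, 19],
and U^T v = (1, 1).
Solve U^T U · c = U^T v for the coefficients: c = (25/154, 8/77). The projection is proj_W(v) = U c.
Check: (v - proj_W(v)) · u_1 = 0  (should be 0).
Check: (v - proj_W(v)) · u_2 = 0  (should be 0).
Result: proj_W(v) = (8/77, -73/154, 27/154).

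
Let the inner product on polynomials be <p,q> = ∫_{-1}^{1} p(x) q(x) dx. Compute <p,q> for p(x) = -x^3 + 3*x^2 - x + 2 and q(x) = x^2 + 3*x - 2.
<p,q> = -38/3

Expand the product: p(x)·q(x) = -x^5 + 10*x^3 - 7*x^2 + 8*x - 4.
∫_{-1}^{1} of each monomial x^k gives [2/(k+1) if k even, 0 if k odd]. Integrating term-by-term (or equivalently evaluating the antiderivative F(x) = -x^6/6 + 5*x^4/2 - 7*x^3/3 + 4*x^2 - 4*x at the endpoints):
  F(1) − F(−1) = 0 − (38/3) = -38/3.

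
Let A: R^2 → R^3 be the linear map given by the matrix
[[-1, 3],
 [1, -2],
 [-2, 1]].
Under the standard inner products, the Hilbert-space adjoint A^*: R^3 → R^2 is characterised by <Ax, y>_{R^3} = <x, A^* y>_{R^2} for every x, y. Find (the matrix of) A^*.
A^* = A^T =
[[-1, 1, -2],
 [3, -2, 1]]

For real matrices with standard dot products, the defining identity <Ax, y> = <x, A^* y> gives (Ax)^T y = x^T (A^*) y, i.e. x^T A^T y = x^T (A^*) y. Since this holds for all x, y, we must have A^* = A^T. Therefore
A^* =
[[-1, 1, -2],
 [3, -2, 1]].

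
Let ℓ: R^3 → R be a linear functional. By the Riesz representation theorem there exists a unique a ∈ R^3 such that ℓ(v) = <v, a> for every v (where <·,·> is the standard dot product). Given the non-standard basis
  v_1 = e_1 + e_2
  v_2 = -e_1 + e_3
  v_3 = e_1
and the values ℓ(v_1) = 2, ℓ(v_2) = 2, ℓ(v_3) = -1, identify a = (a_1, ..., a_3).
a = (-1, 3, 1)

Write a = (a_1, ..., a_3) in the standard basis. For each basis vector v_i, ℓ(v_i) = <v_i, a> is a linear equation in the a_j's. Collect the n equations into a matrix system V a = ℓ, where row i of V is v_i (expressed in the standard basis). Since V is invertible (lower-triangular with 1s on the diagonal, up to permutation), solve by back-substitution:
  V =
[[1, 1, 0],
 [-1, 0, 1],
 [1, 0, 0]]
  V a = (2, 2, -1)
Solving gives a = (-1, 3, 1).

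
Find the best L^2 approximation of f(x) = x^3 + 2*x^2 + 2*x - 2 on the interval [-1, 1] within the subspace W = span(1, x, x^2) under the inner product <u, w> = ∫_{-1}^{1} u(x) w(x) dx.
g(x) = 2*x^2 + 13*x/5 - 2

The best approximation g ∈ W is the orthogonal projection of f onto W. Writing g = a_0 + a_1 x + a_2 x^2, the coefficients solve the normal equations G · a = b where
  G_{ij} = <φ_i, φ_j> and b_i = <f, φ_i>, with φ_0 = 1, φ_1 = x, φ_2 = x^2.
G =
  [2, 0, 2/3]
  [0, 2/3, 0]
  [2/3, 0, 2/5],
b = (-8/3, 26/15, -8/15).
Solving gives a_0 = -2, a_1 = 13/5, a_2 = 2, so
  g(x) = 2*x^2 + 13*x/5 - 2.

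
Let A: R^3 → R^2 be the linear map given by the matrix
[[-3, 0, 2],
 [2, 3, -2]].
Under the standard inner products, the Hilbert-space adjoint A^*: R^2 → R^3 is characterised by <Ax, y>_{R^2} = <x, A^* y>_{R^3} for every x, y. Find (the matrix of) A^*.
A^* = A^T =
[[-3, 2],
 [0, 3],
 [2, -2]]

For real matrices with standard dot products, the defining identity <Ax, y> = <x, A^* y> gives (Ax)^T y = x^T (A^*) y, i.e. x^T A^T y = x^T (A^*) y. Since this holds for all x, y, we must have A^* = A^T. Therefore
A^* =
[[-3, 2],
 [0, 3],
 [2, -2]].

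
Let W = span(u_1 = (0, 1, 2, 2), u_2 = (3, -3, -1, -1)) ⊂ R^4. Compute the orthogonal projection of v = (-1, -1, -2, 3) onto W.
proj_W(v) = (-6/131, 19/131, 28/131, 28/131)

Set up U = [u_1 | ... | u_2] ∈ R^(4×2). The projector onto W = col(U) is P = U (U^T U)^(-1) U^T.
Compute U^T U =
  [9, -7]
  [-7, 20],
and U^T v = (1, -1).
Solve U^T U · c = U^T v for the coefficients: c = (13/131, -2/131). The projection is proj_W(v) = U c.
Check: (v - proj_W(v)) · u_1 = 0  (should be 0).
Check: (v - proj_W(v)) · u_2 = 0  (should be 0).
Result: proj_W(v) = (-6/131, 19/131, 28/131, 28/131).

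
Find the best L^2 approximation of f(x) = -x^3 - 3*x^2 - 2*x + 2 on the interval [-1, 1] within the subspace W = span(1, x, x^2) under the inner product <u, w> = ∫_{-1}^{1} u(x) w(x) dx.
g(x) = -3*x^2 - 13*x/5 + 2

The best approximation g ∈ W is the orthogonal projection of f onto W. Writing g = a_0 + a_1 x + a_2 x^2, the coefficients solve the normal equations G · a = b where
  G_{ij} = <φ_i, φ_j> and b_i = <f, φ_i>, with φ_0 = 1, φ_1 = x, φ_2 = x^2.
G =
  [2, 0, 2/3]
  [0, 2/3, 0]
  [2/3, 0, 2/5],
b = (2, -26/15, 2/15).
Solving gives a_0 = 2, a_1 = -13/5, a_2 = -3, so
  g(x) = -3*x^2 - 13*x/5 + 2.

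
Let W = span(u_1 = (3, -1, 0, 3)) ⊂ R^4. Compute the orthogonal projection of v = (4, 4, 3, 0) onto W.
proj_W(v) = (24/19, -8/19, 0, 24/19)

Set up U = [u_1 | ... | u_1] ∈ R^(4×1). The projector onto W = col(U) is P = U (U^T U)^(-1) U^T.
Compute U^T U =
  [19],
and U^T v = (8).
Solve U^T U · c = U^T v for the coefficients: c = (8/19). The projection is proj_W(v) = U c.
Check: (v - proj_W(v)) · u_1 = 0  (should be 0).
Result: proj_W(v) = (24/19, -8/19, 0, 24/19).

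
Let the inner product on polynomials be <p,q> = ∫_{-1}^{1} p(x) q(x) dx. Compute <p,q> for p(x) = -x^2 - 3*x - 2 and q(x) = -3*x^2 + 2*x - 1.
<p,q> = 88/15

Expand the product: p(x)·q(x) = 3*x^4 + 7*x^3 + x^2 - x + 2.
∫_{-1}^{1} of each monomial x^k gives [2/(k+1) if k even, 0 if k odd]. Integrating term-by-term (or equivalently evaluating the antiderivative F(x) = 3*x^5/5 + 7*x^4/4 + x^3/3 - x^2/2 + 2*x at the endpoints):
  F(1) − F(−1) = 251/60 − (-101/60) = 88/15.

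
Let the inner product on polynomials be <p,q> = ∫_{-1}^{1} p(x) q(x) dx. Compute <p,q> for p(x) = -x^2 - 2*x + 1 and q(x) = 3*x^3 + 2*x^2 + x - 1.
<p,q> = -68/15

Expand the product: p(x)·q(x) = -3*x^5 - 8*x^4 - 2*x^3 + x^2 + 3*x - 1.
∫_{-1}^{1} of each monomial x^k gives [2/(k+1) if k even, 0 if k odd]. Integrating term-by-term (or equivalently evaluating the antiderivative F(x) = -x^6/2 - 8*x^5/5 - x^4/2 + x^3/3 + 3*x^2/2 - x at the endpoints):
  F(1) − F(−1) = -53/30 − (83/30) = -68/15.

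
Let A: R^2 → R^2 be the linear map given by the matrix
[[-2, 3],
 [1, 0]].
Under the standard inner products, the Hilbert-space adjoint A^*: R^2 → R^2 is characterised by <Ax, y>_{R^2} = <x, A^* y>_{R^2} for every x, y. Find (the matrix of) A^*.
A^* = A^T =
[[-2, 1],
 [3, 0]]

For real matrices with standard dot products, the defining identity <Ax, y> = <x, A^* y> gives (Ax)^T y = x^T (A^*) y, i.e. x^T A^T y = x^T (A^*) y. Since this holds for all x, y, we must have A^* = A^T. Therefore
A^* =
[[-2, 1],
 [3, 0]].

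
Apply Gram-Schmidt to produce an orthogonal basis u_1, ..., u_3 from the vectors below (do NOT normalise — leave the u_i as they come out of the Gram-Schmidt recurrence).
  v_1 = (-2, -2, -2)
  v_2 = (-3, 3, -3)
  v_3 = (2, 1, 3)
Orthogonal basis:
  u_1 = (-2, -2, -2)
  u_2 = (-2, 4, -2)
  u_3 = (-1/2, 0, 1/2)

Apply the Gram-Schmidt recurrence
  u_1 = v_1
  u_i = v_i − Σ_{j<i} ((v_i · u_j) / (u_j · u_j)) · u_j.

Step by step this gives:
  u_1 = (-2, -2, -2)
  u_2 = (-2, 4, -2)
  u_3 = (-1/2, 0, 1/2)

Orthogonality check:
  u_2 · u_1 = 0 (should be 0)
  u_3 · u_1 = 0 (should be 0)
  u_3 · u_2 = 0 (should be 0)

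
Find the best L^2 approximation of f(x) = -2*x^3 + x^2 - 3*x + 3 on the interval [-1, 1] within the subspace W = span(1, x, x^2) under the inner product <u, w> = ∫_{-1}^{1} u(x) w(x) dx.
g(x) = x^2 - 21*x/5 + 3

The best approximation g ∈ W is the orthogonal projection of f onto W. Writing g = a_0 + a_1 x + a_2 x^2, the coefficients solve the normal equations G · a = b where
  G_{ij} = <φ_i, φ_j> and b_i = <f, φ_i>, with φ_0 = 1, φ_1 = x, φ_2 = x^2.
G =
  [2, 0, 2/3]
  [0, 2/3, 0]
  [2/3, 0, 2/5],
b = (20/3, -14/5, 12/5).
Solving gives a_0 = 3, a_1 = -21/5, a_2 = 1, so
  g(x) = x^2 - 21*x/5 + 3.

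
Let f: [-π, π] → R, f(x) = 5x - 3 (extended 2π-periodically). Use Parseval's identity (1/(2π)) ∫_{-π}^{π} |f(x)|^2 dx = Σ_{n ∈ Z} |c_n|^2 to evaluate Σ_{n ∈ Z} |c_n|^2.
Σ |c_n|^2 = 25π^2/3 + 9

Expand and integrate term by term over [-π, π]:
  ∫ (5x)^2 dx = 25·(2π^3/3); ∫ 2·5·(-3)·x dx = 0 (odd integrand); ∫ (-3)^2 dx = 9·2π.
So (1/(2π)) ∫_{-π}^{π} (5x - 3)^2 dx = 25π^2/3 + 9 = 25π^2/3 + 9.
Parseval ⇒ Σ |c_n|^2 = 25π^2/3 + 9.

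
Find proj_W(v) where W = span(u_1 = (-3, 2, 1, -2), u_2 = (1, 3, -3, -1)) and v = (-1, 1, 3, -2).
proj_W(v) = (-216/89, 79/178, 148/89, -193/178)

Set up U = [u_1 | ... | u_2] ∈ R^(4×2). The projector onto W = col(U) is P = U (U^T U)^(-1) U^T.
Compute U^T U =
  [18, 2]
  [2, 20],
and U^T v = (12, -5).
Solve U^T U · c = U^T v for the coefficients: c = (125/178, -57/178). The projection is proj_W(v) = U c.
Check: (v - proj_W(v)) · u_1 = 0  (should be 0).
Check: (v - proj_W(v)) · u_2 = 0  (should be 0).
Result: proj_W(v) = (-216/89, 79/178, 148/89, -193/178).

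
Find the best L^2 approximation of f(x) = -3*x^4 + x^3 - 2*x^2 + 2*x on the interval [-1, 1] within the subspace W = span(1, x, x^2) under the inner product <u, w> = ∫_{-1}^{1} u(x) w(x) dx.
g(x) = -32*x^2/7 + 13*x/5 + 9/35

The best approximation g ∈ W is the orthogonal projection of f onto W. Writing g = a_0 + a_1 x + a_2 x^2, the coefficients solve the normal equations G · a = b where
  G_{ij} = <φ_i, φ_j> and b_i = <f, φ_i>, with φ_0 = 1, φ_1 = x, φ_2 = x^2.
G =
  [2, 0, 2/3]
  [0, 2/3, 0]
  [2/3, 0, 2/5],
b = (-38/15, 26/15, -58/35).
Solving gives a_0 = 9/35, a_1 = 13/5, a_2 = -32/7, so
  g(x) = -32*x^2/7 + 13*x/5 + 9/35.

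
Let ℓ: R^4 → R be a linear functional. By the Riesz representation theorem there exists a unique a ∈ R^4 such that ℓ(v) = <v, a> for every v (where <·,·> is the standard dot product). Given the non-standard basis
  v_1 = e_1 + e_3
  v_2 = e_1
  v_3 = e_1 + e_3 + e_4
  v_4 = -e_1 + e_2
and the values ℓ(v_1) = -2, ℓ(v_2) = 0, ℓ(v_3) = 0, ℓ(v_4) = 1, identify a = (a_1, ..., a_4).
a = (0, 1, -2, 2)

Write a = (a_1, ..., a_4) in the standard basis. For each basis vector v_i, ℓ(v_i) = <v_i, a> is a linear equation in the a_j's. Collect the n equations into a matrix system V a = ℓ, where row i of V is v_i (expressed in the standard basis). Since V is invertible (lower-triangular with 1s on the diagonal, up to permutation), solve by back-substitution:
  V =
[[1, 0, 1, 0],
 [1, 0, 0, 0],
 [1, 0, 1, 1],
 [-1, 1, 0, 0]]
  V a = (-2, 0, 0, 1)
Solving gives a = (0, 1, -2, 2).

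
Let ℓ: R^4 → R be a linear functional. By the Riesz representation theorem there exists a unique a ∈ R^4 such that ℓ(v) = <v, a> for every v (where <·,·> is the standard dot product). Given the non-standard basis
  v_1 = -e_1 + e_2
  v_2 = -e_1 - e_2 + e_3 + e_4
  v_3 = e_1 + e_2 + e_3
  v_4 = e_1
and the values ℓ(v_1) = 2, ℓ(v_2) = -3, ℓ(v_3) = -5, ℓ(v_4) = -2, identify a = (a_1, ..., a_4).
a = (-2, 0, -3, -2)

Write a = (a_1, ..., a_4) in the standard basis. For each basis vector v_i, ℓ(v_i) = <v_i, a> is a linear equation in the a_j's. Collect the n equations into a matrix system V a = ℓ, where row i of V is v_i (expressed in the standard basis). Since V is invertible (lower-triangular with 1s on the diagonal, up to permutation), solve by back-substitution:
  V =
[[-1, 1, 0, 0],
 [-1, -1, 1, 1],
 [1, 1, 1, 0],
 [1, 0, 0, 0]]
  V a = (2, -3, -5, -2)
Solving gives a = (-2, 0, -3, -2).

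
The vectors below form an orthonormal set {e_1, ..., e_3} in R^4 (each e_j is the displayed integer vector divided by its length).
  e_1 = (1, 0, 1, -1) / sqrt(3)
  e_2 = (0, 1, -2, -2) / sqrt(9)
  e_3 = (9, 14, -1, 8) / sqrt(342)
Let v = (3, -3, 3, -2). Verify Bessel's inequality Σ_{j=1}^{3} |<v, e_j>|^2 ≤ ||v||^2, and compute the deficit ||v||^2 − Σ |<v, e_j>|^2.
Σ |<v, e_j>|^2 = 1567/57; ||v||^2 = 31; deficit = 200/57

Write each e_j = u_j / sqrt(<u_j, u_j>) where u_j is the displayed integer vector. Then <v, e_j> = <v, u_j> / sqrt(<u_j, u_j>), so |<v, e_j>|^2 = <v, u_j>^2 / <u_j, u_j>.
Coefficients: <v, e_1> = 8/sqrt(3), <v, e_2> = -5/sqrt(9), <v, e_3> = -34/sqrt(342).
Square and sum: Σ |<v, e_j>|^2 = 1567/57.
Compute ||v||^2 = v·v = 31.
Deficit = 31 − 1567/57 = 200/57 ≥ 0, confirming Bessel's inequality. (The deficit equals ||v − Σ <v,e_j> e_j||^2, the squared distance from v to span{e_j}.)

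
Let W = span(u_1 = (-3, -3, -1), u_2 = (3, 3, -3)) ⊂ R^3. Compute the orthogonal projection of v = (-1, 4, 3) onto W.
proj_W(v) = (3/2, 3/2, 3)

Set up U = [u_1 | ... | u_2] ∈ R^(3×2). The projector onto W = col(U) is P = U (U^T U)^(-1) U^T.
Compute U^T U =
  [19, -15]
  [-15, 27],
and U^T v = (-12, 0).
Solve U^T U · c = U^T v for the coefficients: c = (-9/8, -5/8). The projection is proj_W(v) = U c.
Check: (v - proj_W(v)) · u_1 = 0  (should be 0).
Check: (v - proj_W(v)) · u_2 = 0  (should be 0).
Result: proj_W(v) = (3/2, 3/2, 3).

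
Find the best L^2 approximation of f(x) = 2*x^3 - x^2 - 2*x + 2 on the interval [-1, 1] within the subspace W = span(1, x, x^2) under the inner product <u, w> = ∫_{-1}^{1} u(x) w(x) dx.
g(x) = -x^2 - 4*x/5 + 2

The best approximation g ∈ W is the orthogonal projection of f onto W. Writing g = a_0 + a_1 x + a_2 x^2, the coefficients solve the normal equations G · a = b where
  G_{ij} = <φ_i, φ_j> and b_i = <f, φ_i>, with φ_0 = 1, φ_1 = x, φ_2 = x^2.
G =
  [2, 0, 2/3]
  [0, 2/3, 0]
  [2/3, 0, 2/5],
b = (10/3, -8/15, 14/15).
Solving gives a_0 = 2, a_1 = -4/5, a_2 = -1, so
  g(x) = -x^2 - 4*x/5 + 2.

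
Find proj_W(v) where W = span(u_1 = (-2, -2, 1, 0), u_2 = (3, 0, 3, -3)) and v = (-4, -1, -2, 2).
proj_W(v) = (-48/13, -16/13, -24/13, 32/13)

Set up U = [u_1 | ... | u_2] ∈ R^(4×2). The projector onto W = col(U) is P = U (U^T U)^(-1) U^T.
Compute U^T U =
  [9, -3]
  [-3, 27],
and U^T v = (8, -24).
Solve U^T U · c = U^T v for the coefficients: c = (8/13, -32/39). The projection is proj_W(v) = U c.
Check: (v - proj_W(v)) · u_1 = 0  (should be 0).
Check: (v - proj_W(v)) · u_2 = 0  (should be 0).
Result: proj_W(v) = (-48/13, -16/13, -24/13, 32/13).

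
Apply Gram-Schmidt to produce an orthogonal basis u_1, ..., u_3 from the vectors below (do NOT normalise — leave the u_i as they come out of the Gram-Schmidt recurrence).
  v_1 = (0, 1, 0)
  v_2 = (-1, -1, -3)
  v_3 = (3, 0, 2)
Orthogonal basis:
  u_1 = (0, 1, 0)
  u_2 = (-1, 0, -3)
  u_3 = (21/10, 0, -7/10)

Apply the Gram-Schmidt recurrence
  u_1 = v_1
  u_i = v_i − Σ_{j<i} ((v_i · u_j) / (u_j · u_j)) · u_j.

Step by step this gives:
  u_1 = (0, 1, 0)
  u_2 = (-1, 0, -3)
  u_3 = (21/10, 0, -7/10)

Orthogonality check:
  u_2 · u_1 = 0 (should be 0)
  u_3 · u_1 = 0 (should be 0)
  u_3 · u_2 = 0 (should be 0)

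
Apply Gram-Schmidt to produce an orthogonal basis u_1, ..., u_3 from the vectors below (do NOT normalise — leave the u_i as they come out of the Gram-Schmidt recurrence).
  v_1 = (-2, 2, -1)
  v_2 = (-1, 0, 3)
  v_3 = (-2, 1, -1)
Orthogonal basis:
  u_1 = (-2, 2, -1)
  u_2 = (-11/9, 2/9, 26/9)
  u_3 = (-42/89, -49/89, -14/89)

Apply the Gram-Schmidt recurrence
  u_1 = v_1
  u_i = v_i − Σ_{j<i} ((v_i · u_j) / (u_j · u_j)) · u_j.

Step by step this gives:
  u_1 = (-2, 2, -1)
  u_2 = (-11/9, 2/9, 26/9)
  u_3 = (-42/89, -49/89, -14/89)

Orthogonality check:
  u_2 · u_1 = 0 (should be 0)
  u_3 · u_1 = 0 (should be 0)
  u_3 · u_2 = 0 (should be 0)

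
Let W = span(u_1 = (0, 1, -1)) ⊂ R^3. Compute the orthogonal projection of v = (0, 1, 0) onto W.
proj_W(v) = (0, 1/2, -1/2)

Set up U = [u_1 | ... | u_1] ∈ R^(3×1). The projector onto W = col(U) is P = U (U^T U)^(-1) U^T.
Compute U^T U =
  [2],
and U^T v = (1).
Solve U^T U · c = U^T v for the coefficients: c = (1/2). The projection is proj_W(v) = U c.
Check: (v - proj_W(v)) · u_1 = 0  (should be 0).
Result: proj_W(v) = (0, 1/2, -1/2).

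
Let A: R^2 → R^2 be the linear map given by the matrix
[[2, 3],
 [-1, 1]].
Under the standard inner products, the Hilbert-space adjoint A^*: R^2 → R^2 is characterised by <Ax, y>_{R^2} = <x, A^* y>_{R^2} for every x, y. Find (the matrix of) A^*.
A^* = A^T =
[[2, -1],
 [3, 1]]

For real matrices with standard dot products, the defining identity <Ax, y> = <x, A^* y> gives (Ax)^T y = x^T (A^*) y, i.e. x^T A^T y = x^T (A^*) y. Since this holds for all x, y, we must have A^* = A^T. Therefore
A^* =
[[2, -1],
 [3, 1]].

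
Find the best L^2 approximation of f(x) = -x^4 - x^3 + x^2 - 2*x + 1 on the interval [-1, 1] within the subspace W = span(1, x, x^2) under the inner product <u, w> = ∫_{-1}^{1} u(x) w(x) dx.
g(x) = x^2/7 - 13*x/5 + 38/35

The best approximation g ∈ W is the orthogonal projection of f onto W. Writing g = a_0 + a_1 x + a_2 x^2, the coefficients solve the normal equations G · a = b where
  G_{ij} = <φ_i, φ_j> and b_i = <f, φ_i>, with φ_0 = 1, φ_1 = x, φ_2 = x^2.
G =
  [2, 0, 2/3]
  [0, 2/3, 0]
  [2/3, 0, 2/5],
b = (34/15, -26/15, 82/105).
Solving gives a_0 = 38/35, a_1 = -13/5, a_2 = 1/7, so
  g(x) = x^2/7 - 13*x/5 + 38/35.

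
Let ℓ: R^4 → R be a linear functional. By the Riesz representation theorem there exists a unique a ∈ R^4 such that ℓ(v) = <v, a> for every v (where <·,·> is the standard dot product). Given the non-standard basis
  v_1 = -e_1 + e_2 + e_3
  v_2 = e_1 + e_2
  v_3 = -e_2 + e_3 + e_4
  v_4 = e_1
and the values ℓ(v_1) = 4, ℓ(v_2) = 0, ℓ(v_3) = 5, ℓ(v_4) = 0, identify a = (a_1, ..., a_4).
a = (0, 0, 4, 1)

Write a = (a_1, ..., a_4) in the standard basis. For each basis vector v_i, ℓ(v_i) = <v_i, a> is a linear equation in the a_j's. Collect the n equations into a matrix system V a = ℓ, where row i of V is v_i (expressed in the standard basis). Since V is invertible (lower-triangular with 1s on the diagonal, up to permutation), solve by back-substitution:
  V =
[[-1, 1, 1, 0],
 [1, 1, 0, 0],
 [0, -1, 1, 1],
 [1, 0, 0, 0]]
  V a = (4, 0, 5, 0)
Solving gives a = (0, 0, 4, 1).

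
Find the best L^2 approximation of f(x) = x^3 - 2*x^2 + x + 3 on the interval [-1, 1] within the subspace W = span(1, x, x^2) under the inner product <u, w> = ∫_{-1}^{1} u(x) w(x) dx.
g(x) = -2*x^2 + 8*x/5 + 3

The best approximation g ∈ W is the orthogonal projection of f onto W. Writing g = a_0 + a_1 x + a_2 x^2, the coefficients solve the normal equations G · a = b where
  G_{ij} = <φ_i, φ_j> and b_i = <f, φ_i>, with φ_0 = 1, φ_1 = x, φ_2 = x^2.
G =
  [2, 0, 2/3]
  [0, 2/3, 0]
  [2/3, 0, 2/5],
b = (14/3, 16/15, 6/5).
Solving gives a_0 = 3, a_1 = 8/5, a_2 = -2, so
  g(x) = -2*x^2 + 8*x/5 + 3.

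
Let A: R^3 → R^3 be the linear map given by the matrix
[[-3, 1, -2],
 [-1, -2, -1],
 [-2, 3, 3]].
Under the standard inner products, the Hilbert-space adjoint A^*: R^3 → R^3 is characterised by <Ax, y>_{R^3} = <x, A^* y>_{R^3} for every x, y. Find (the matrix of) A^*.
A^* = A^T =
[[-3, -1, -2],
 [1, -2, 3],
 [-2, -1, 3]]

For real matrices with standard dot products, the defining identity <Ax, y> = <x, A^* y> gives (Ax)^T y = x^T (A^*) y, i.e. x^T A^T y = x^T (A^*) y. Since this holds for all x, y, we must have A^* = A^T. Therefore
A^* =
[[-3, -1, -2],
 [1, -2, 3],
 [-2, -1, 3]].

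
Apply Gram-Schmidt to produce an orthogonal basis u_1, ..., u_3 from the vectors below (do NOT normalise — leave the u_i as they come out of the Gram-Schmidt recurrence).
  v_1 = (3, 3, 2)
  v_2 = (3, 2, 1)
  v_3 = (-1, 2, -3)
Orthogonal basis:
  u_1 = (3, 3, 2)
  u_2 = (15/22, -7/22, -6/11)
  u_3 = (-16/19, 48/19, -48/19)

Apply the Gram-Schmidt recurrence
  u_1 = v_1
  u_i = v_i − Σ_{j<i} ((v_i · u_j) / (u_j · u_j)) · u_j.

Step by step this gives:
  u_1 = (3, 3, 2)
  u_2 = (15/22, -7/22, -6/11)
  u_3 = (-16/19, 48/19, -48/19)

Orthogonality check:
  u_2 · u_1 = 0 (should be 0)
  u_3 · u_1 = 0 (should be 0)
  u_3 · u_2 = 0 (should be 0)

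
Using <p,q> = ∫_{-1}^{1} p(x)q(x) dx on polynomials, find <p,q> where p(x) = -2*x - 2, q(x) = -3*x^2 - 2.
<p,q> = 12

Expand the product: p(x)·q(x) = 6*x^3 + 6*x^2 + 4*x + 4.
∫_{-1}^{1} of each monomial x^k gives [2/(k+1) if k even, 0 if k odd]. Integrating term-by-term (or equivalently evaluating the antiderivative F(x) = 3*x^4/2 + 2*x^3 + 2*x^2 + 4*x at the endpoints):
  F(1) − F(−1) = 19/2 − (-5/2) = 12.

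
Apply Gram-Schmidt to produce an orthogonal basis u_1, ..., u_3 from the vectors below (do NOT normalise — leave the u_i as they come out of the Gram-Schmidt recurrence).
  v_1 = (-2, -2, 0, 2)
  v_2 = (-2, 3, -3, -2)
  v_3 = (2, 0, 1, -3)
Orthogonal basis:
  u_1 = (-2, -2, 0, 2)
  u_2 = (-3, 2, -3, -1)
  u_3 = (-31/69, -79/69, 5/23, -110/69)

Apply the Gram-Schmidt recurrence
  u_1 = v_1
  u_i = v_i − Σ_{j<i} ((v_i · u_j) / (u_j · u_j)) · u_j.

Step by step this gives:
  u_1 = (-2, -2, 0, 2)
  u_2 = (-3, 2, -3, -1)
  u_3 = (-31/69, -79/69, 5/23, -110/69)

Orthogonality check:
  u_2 · u_1 = 0 (should be 0)
  u_3 · u_1 = 0 (should be 0)
  u_3 · u_2 = 0 (should be 0)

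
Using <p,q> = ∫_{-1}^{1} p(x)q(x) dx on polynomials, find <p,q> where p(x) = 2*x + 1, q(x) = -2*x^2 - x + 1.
<p,q> = -2/3

Expand the product: p(x)·q(x) = -4*x^3 - 4*x^2 + x + 1.
∫_{-1}^{1} of each monomial x^k gives [2/(k+1) if k even, 0 if k odd]. Integrating term-by-term (or equivalently evaluating the antiderivative F(x) = -x^4 - 4*x^3/3 + x^2/2 + x at the endpoints):
  F(1) − F(−1) = -5/6 − (-1/6) = -2/3.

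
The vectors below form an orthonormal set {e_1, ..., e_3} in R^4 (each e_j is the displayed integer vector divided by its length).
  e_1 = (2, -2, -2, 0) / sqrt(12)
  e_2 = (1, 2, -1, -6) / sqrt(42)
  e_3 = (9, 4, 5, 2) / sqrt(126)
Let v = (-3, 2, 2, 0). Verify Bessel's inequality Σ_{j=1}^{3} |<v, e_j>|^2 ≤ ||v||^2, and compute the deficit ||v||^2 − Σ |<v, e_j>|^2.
Σ |<v, e_j>|^2 = 17; ||v||^2 = 17; deficit = 0

Write each e_j = u_j / sqrt(<u_j, u_j>) where u_j is the displayed integer vector. Then <v, e_j> = <v, u_j> / sqrt(<u_j, u_j>), so |<v, e_j>|^2 = <v, u_j>^2 / <u_j, u_j>.
Coefficients: <v, e_1> = -14/sqrt(12), <v, e_2> = -1/sqrt(42), <v, e_3> = -9/sqrt(126).
Square and sum: Σ |<v, e_j>|^2 = 17.
Compute ||v||^2 = v·v = 17.
Deficit = 17 − 17 = 0 ≥ 0, confirming Bessel's inequality. (The deficit equals ||v − Σ <v,e_j> e_j||^2, the squared distance from v to span{e_j}.)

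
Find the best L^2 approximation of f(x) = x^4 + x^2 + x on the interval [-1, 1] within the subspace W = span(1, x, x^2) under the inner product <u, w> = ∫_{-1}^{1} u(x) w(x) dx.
g(x) = 13*x^2/7 + x - 3/35

The best approximation g ∈ W is the orthogonal projection of f onto W. Writing g = a_0 + a_1 x + a_2 x^2, the coefficients solve the normal equations G · a = b where
  G_{ij} = <φ_i, φ_j> and b_i = <f, φ_i>, with φ_0 = 1, φ_1 = x, φ_2 = x^2.
G =
  [2, 0, 2/3]
  [0, 2/3, 0]
  [2/3, 0, 2/5],
b = (16/15, 2/3, 24/35).
Solving gives a_0 = -3/35, a_1 = 1, a_2 = 13/7, so
  g(x) = 13*x^2/7 + x - 3/35.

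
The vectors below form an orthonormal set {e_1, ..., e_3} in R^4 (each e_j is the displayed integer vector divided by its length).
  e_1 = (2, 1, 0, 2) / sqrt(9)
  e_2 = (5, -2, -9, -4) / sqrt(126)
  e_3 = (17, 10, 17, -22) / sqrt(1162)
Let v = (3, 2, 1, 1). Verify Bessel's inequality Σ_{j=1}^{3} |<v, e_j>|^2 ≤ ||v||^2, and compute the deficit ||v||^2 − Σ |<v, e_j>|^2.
Σ |<v, e_j>|^2 = 1236/83; ||v||^2 = 15; deficit = 9/83

Write each e_j = u_j / sqrt(<u_j, u_j>) where u_j is the displayed integer vector. Then <v, e_j> = <v, u_j> / sqrt(<u_j, u_j>), so |<v, e_j>|^2 = <v, u_j>^2 / <u_j, u_j>.
Coefficients: <v, e_1> = 10/sqrt(9), <v, e_2> = -2/sqrt(126), <v, e_3> = 66/sqrt(1162).
Square and sum: Σ |<v, e_j>|^2 = 1236/83.
Compute ||v||^2 = v·v = 15.
Deficit = 15 − 1236/83 = 9/83 ≥ 0, confirming Bessel's inequality. (The deficit equals ||v − Σ <v,e_j> e_j||^2, the squared distance from v to span{e_j}.)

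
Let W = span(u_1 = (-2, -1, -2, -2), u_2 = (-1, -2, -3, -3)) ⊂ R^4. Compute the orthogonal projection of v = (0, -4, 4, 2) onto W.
proj_W(v) = (50/43, 28/43, 54/43, 54/43)

Set up U = [u_1 | ... | u_2] ∈ R^(4×2). The projector onto W = col(U) is P = U (U^T U)^(-1) U^T.
Compute U^T U =
  [13, 16]
  [16, 23],
and U^T v = (-8, -10).
Solve U^T U · c = U^T v for the coefficients: c = (-24/43, -2/43). The projection is proj_W(v) = U c.
Check: (v - proj_W(v)) · u_1 = 0  (should be 0).
Check: (v - proj_W(v)) · u_2 = 0  (should be 0).
Result: proj_W(v) = (50/43, 28/43, 54/43, 54/43).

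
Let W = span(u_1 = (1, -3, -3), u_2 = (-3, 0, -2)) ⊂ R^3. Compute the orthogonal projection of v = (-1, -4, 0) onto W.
proj_W(v) = (31/119, -201/119, -225/119)

Set up U = [u_1 | ... | u_2] ∈ R^(3×2). The projector onto W = col(U) is P = U (U^T U)^(-1) U^T.
Compute U^T U =
  [19, 3]
  [3, 13],
and U^T v = (11, 3).
Solve U^T U · c = U^T v for the coefficients: c = (67/119, 12/119). The projection is proj_W(v) = U c.
Check: (v - proj_W(v)) · u_1 = 0  (should be 0).
Check: (v - proj_W(v)) · u_2 = 0  (should be 0).
Result: proj_W(v) = (31/119, -201/119, -225/119).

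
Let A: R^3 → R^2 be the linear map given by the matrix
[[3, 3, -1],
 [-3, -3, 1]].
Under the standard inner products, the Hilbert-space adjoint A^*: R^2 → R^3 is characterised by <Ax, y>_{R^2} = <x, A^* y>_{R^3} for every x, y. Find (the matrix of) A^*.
A^* = A^T =
[[3, -3],
 [3, -3],
 [-1, 1]]

For real matrices with standard dot products, the defining identity <Ax, y> = <x, A^* y> gives (Ax)^T y = x^T (A^*) y, i.e. x^T A^T y = x^T (A^*) y. Since this holds for all x, y, we must have A^* = A^T. Therefore
A^* =
[[3, -3],
 [3, -3],
 [-1, 1]].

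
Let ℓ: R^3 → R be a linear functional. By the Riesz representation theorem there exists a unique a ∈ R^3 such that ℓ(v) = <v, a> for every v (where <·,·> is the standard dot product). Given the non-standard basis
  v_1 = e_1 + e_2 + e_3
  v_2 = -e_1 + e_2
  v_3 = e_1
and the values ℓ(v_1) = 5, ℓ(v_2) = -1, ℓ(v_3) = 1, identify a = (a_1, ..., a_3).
a = (1, 0, 4)

Write a = (a_1, ..., a_3) in the standard basis. For each basis vector v_i, ℓ(v_i) = <v_i, a> is a linear equation in the a_j's. Collect the n equations into a matrix system V a = ℓ, where row i of V is v_i (expressed in the standard basis). Since V is invertible (lower-triangular with 1s on the diagonal, up to permutation), solve by back-substitution:
  V =
[[1, 1, 1],
 [-1, 1, 0],
 [1, 0, 0]]
  V a = (5, -1, 1)
Solving gives a = (1, 0, 4).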